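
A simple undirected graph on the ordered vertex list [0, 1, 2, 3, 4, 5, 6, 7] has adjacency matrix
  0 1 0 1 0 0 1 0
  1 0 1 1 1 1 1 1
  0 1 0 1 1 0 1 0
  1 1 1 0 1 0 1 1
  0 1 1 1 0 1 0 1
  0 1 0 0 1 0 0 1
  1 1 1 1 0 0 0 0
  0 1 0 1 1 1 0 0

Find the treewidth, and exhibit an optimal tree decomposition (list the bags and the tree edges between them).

Treewidth 3.
Bags: B1 = {1, 2, 3, 4}  B2 = {1, 2, 3, 6}  B3 = {1, 3, 4, 7}  B4 = {0, 1, 3, 6}  B5 = {1, 4, 5, 7}
Tree: B1–B2, B1–B3, B2–B4, B3–B5

The largest bag has 4 vertices, giving width 3; this decomposition certifies tw(G) ≤ 3. Conversely, {0, 1, 3, 6} is a clique of size 4, and the vertices of any clique must share a bag in every tree decomposition; so some bag has ≥ 4 vertices and tw(G) ≥ 3. Combining the bounds, tw(G) = 3.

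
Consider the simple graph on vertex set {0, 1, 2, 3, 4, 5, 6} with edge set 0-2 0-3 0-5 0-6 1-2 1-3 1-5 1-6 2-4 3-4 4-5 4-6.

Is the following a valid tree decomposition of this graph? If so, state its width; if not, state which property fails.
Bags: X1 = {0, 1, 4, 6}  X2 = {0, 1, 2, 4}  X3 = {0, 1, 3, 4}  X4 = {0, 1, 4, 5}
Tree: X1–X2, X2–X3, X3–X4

Yes; width 3.

Checking the three conditions: (i) the bags cover all of {0, 1, 2, 3, 4, 5, 6}; (ii) for each edge, some bag contains both endpoints; (iii) the bags containing any fixed vertex form a subtree. All hold, so the decomposition is valid with width 4 − 1 = 3.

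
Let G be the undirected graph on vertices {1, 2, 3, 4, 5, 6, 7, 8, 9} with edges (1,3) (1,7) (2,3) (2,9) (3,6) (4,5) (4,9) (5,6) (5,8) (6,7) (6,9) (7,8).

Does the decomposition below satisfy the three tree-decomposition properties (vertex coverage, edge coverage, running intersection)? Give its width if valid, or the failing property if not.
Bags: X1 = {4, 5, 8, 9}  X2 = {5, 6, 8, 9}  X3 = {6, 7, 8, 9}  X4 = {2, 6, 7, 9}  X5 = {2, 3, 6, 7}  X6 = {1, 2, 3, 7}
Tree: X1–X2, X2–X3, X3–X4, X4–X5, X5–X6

Yes; width 3.

Vertex coverage: the bags together contain {1, 2, 3, 4, 5, 6, 7, 8, 9}, the full vertex set. Edge coverage: each edge of G has both endpoints in at least one bag. Running intersection: for every vertex, the bags containing it form a connected subtree. All three properties hold, so this is a valid tree decomposition of width max|bag| − 1 = 3, and hence tw(G) ≤ 3.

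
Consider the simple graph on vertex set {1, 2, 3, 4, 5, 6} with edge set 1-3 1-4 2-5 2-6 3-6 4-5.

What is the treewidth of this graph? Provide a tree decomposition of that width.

Treewidth 2.
One optimal decomposition is:
Bags: B1 = {1, 3, 4}  B2 = {3, 4, 6}  B3 = {2, 4, 6}  B4 = {2, 4, 5}
Tree: B1–B2, B2–B3, B3–B4

The largest bag has 3 vertices, giving width 2; this decomposition certifies tw(G) ≤ 2. For the lower bound, G contains the cycle 4–1–3–6–2–5–4, so G is not a forest; only forests have treewidth ≤ 1, hence tw(G) ≥ 2. Hence tw(G) = 2 exactly.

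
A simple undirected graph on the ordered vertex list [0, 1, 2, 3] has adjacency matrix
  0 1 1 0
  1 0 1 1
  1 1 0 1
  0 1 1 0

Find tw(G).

A width-2 tree decomposition is:
Bags: B1 = {1, 2, 3}  B2 = {0, 1, 2}
Tree: B1–B2
Each bag holds 3 vertices, so the decomposition has width 2, which upper-bounds the treewidth. For the lower bound, the 3 vertices {0, 1, 2} are pairwise adjacent, and any tree decomposition puts a clique entirely inside one bag — forcing width ≥ 2. Hence tw(G) = 2 exactly.

2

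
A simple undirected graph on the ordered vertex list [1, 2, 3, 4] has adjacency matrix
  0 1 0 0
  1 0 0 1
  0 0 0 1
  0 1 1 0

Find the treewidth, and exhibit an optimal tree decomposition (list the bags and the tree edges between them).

Treewidth 1.
One optimal decomposition is:
Bags: B1 = {2, 4}  B2 = {1, 2}  B3 = {3, 4}
Tree: B1–B2, B1–B3

The largest bag has 2 vertices, giving width 1; this decomposition certifies tw(G) ≤ 1. Since G has at least one edge (e.g. 2–4), it is not an edgeless graph, so tw(G) ≥ 1. Hence tw(G) = 1 exactly.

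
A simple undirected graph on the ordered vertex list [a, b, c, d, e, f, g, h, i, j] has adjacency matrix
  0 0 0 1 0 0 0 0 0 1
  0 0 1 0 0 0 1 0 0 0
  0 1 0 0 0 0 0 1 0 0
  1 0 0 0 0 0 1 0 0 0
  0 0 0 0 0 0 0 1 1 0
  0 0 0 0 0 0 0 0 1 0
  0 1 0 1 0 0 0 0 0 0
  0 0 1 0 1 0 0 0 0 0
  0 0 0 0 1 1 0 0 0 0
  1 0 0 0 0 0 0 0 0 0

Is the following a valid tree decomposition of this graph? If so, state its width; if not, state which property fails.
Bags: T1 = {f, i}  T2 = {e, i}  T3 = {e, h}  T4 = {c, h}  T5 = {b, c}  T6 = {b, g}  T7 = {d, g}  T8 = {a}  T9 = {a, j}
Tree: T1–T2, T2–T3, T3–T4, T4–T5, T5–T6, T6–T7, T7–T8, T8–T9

No — edge (d,a) lies in no bag.

A tree decomposition must satisfy three properties: every vertex lies in some bag; for every edge, both endpoints lie together in some bag; and for every vertex, the bags containing it form a connected subtree. Here edge (d,a) lies in no bag, so the decomposition is invalid.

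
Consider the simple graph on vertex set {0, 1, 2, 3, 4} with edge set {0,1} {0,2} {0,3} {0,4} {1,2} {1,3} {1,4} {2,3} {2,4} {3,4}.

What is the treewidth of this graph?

A width-4 tree decomposition is:
Bags: B1 = {0, 1, 2, 3, 4}
Tree: (single bag)
With just one bag of size 5, the width is 5 − 1 = 4, so tw(G) ≤ 4. For the lower bound, the 5 vertices {0, 1, 2, 3, 4} are pairwise adjacent, and any tree decomposition puts a clique entirely inside one bag — forcing width ≥ 4. Combining the bounds, tw(G) = 4.

4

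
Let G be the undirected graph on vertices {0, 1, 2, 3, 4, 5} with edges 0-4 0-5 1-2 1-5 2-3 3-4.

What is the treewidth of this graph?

2

A width-2 tree decomposition is:
Bags: B1 = {0, 4, 5}  B2 = {1, 4, 5}  B3 = {1, 2, 4}  B4 = {2, 3, 4}
Tree: B1–B2, B2–B3, B3–B4
Every bag has size at most 3, so the width is 3 − 1 = 2 and tw(G) ≤ 2. The edges 4–0–5–1–2–3–4 form a cycle, so G is not a tree and its treewidth is at least 2. Combining the bounds, tw(G) = 2.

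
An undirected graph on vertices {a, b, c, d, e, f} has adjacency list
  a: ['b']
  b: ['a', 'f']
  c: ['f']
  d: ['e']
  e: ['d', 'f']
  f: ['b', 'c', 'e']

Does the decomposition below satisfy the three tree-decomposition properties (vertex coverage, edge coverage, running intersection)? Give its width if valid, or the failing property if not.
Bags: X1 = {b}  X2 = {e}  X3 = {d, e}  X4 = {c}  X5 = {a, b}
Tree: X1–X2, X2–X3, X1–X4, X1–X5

A tree decomposition must satisfy three properties: every vertex lies in some bag; for every edge, both endpoints lie together in some bag; and for every vertex, the bags containing it form a connected subtree. Here vertex f appears in no bag, so the decomposition is invalid.

No — vertex f appears in no bag.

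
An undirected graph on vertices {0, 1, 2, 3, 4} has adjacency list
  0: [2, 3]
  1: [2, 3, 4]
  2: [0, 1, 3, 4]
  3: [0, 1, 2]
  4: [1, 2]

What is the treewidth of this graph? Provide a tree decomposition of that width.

The largest bag has 3 vertices, giving width 2; this decomposition certifies tw(G) ≤ 2. On the other hand G contains the 3-clique {0, 2, 3}. A clique must lie in a single bag of any decomposition, so no decomposition can have width below 2. The upper and lower bounds meet at 2, so that is the treewidth.

Treewidth 2.
One such decomposition:
Bags: B1 = {1, 2, 3}  B2 = {1, 2, 4}  B3 = {0, 2, 3}
Tree: B1–B2, B1–B3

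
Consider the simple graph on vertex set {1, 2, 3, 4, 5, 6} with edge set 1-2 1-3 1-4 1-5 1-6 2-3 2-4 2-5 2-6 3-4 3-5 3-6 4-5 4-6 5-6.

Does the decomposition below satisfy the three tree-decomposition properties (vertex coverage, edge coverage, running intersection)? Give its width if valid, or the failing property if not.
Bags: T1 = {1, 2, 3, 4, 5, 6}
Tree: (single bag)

Vertex coverage: the bags together contain {1, 2, 3, 4, 5, 6}, the full vertex set. Edge coverage: each edge of G has both endpoints in at least one bag. Running intersection: for every vertex, the bags containing it form a connected subtree. All three properties hold, so this is a valid tree decomposition of width max|bag| − 1 = 5, and hence tw(G) ≤ 5.

Yes; width 5.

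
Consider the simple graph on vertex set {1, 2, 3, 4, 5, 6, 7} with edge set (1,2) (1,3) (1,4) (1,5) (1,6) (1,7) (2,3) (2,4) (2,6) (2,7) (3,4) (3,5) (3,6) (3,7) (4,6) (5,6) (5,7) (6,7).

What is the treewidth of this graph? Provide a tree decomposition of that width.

Treewidth 4.
One optimal decomposition is:
Bags: B1 = {1, 2, 3, 6, 7}  B2 = {1, 3, 5, 6, 7}  B3 = {1, 2, 3, 4, 6}
Tree: B1–B2, B1–B3

The largest bag has 5 vertices, giving width 4; this decomposition certifies tw(G) ≤ 4. On the other hand G contains the 5-clique {1, 2, 3, 4, 6}. A clique must lie in a single bag of any decomposition, so no decomposition can have width below 4. Combining the bounds, tw(G) = 4.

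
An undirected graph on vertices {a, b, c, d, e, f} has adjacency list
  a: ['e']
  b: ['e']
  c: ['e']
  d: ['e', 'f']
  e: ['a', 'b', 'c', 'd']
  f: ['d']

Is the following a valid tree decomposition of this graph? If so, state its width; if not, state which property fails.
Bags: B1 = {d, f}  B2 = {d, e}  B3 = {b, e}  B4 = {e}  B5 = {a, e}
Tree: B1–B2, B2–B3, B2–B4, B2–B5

No — vertex c appears in no bag.

A tree decomposition must satisfy three properties: every vertex lies in some bag; for every edge, both endpoints lie together in some bag; and for every vertex, the bags containing it form a connected subtree. Here vertex c appears in no bag, so the decomposition is invalid.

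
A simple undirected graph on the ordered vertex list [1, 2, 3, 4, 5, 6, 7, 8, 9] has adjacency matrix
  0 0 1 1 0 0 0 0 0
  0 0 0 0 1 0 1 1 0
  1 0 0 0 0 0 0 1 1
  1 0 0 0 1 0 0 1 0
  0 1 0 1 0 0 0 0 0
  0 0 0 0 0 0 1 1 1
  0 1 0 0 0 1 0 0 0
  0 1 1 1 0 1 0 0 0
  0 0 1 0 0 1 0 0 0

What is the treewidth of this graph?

A width-3 tree decomposition is:
Bags: B1 = {3, 6, 7, 9}  B2 = {3, 6, 7, 8}  B3 = {2, 3, 7, 8}  B4 = {1, 2, 3, 8}  B5 = {1, 2, 4, 8}  B6 = {1, 2, 4, 5}
Tree: B1–B2, B2–B3, B3–B4, B4–B5, B5–B6
Every bag has size at most 4, so the width is 4 − 1 = 3 and tw(G) ≤ 3. For the lower bound: the 4 vertex sets {6,7,9}, {3}, {8}, {1,2,4,5} are disjoint, each induces a connected subgraph, and every pair is joined by at least one edge of G. Contracting each set to a single vertex therefore yields K_{4} as a minor, and since treewidth is minor-monotone, tw(G) ≥ tw(K_{4}) = 3. Hence tw(G) = 3 exactly.

3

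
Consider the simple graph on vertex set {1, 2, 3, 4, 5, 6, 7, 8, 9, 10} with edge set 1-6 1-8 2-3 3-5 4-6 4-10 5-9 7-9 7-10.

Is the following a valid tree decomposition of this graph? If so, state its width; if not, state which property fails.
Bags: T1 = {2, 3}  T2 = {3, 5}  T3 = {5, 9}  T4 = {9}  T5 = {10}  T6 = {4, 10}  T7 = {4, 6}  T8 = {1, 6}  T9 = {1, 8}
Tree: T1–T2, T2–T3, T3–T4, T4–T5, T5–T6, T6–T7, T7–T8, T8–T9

No — vertex 7 appears in no bag.

A tree decomposition must satisfy three properties: every vertex lies in some bag; for every edge, both endpoints lie together in some bag; and for every vertex, the bags containing it form a connected subtree. Here vertex 7 appears in no bag, so the decomposition is invalid.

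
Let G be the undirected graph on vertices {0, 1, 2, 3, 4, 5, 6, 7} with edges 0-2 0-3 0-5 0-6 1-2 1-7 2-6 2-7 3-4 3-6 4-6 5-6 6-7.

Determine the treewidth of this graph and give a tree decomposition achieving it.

Treewidth 2.
One optimal decomposition is:
Bags: B1 = {3, 4, 6}  B2 = {0, 3, 6}  B3 = {0, 2, 6}  B4 = {0, 5, 6}  B5 = {2, 6, 7}  B6 = {1, 2, 7}
Tree: B1–B2, B2–B3, B3–B4, B3–B5, B5–B6

Each bag holds 3 vertices, so the decomposition has width 2, which upper-bounds the treewidth. Conversely, {1, 2, 7} is a clique of size 3, and the vertices of any clique must share a bag in every tree decomposition; so some bag has ≥ 3 vertices and tw(G) ≥ 2. Combining the bounds, tw(G) = 2.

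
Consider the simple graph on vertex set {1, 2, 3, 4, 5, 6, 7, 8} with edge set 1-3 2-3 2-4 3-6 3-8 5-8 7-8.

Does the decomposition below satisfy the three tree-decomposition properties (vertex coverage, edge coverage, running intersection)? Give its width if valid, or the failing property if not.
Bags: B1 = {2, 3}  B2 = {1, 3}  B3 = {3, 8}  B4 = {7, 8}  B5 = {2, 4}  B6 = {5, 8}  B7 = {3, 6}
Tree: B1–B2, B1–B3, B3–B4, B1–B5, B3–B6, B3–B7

Every vertex of G appears in some bag (union = {1, 2, 3, 4, 5, 6, 7, 8}); every edge is covered by a bag; and for each vertex v the set of bags containing v is connected in the bag tree. The decomposition is therefore valid. The largest bag has 2 vertices, so the width is 1.

Yes; width 1.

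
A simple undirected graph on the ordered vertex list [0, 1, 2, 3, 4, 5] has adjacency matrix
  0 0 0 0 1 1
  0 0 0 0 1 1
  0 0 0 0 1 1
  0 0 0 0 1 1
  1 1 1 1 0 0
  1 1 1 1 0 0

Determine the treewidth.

A width-2 tree decomposition is:
Bags: B1 = {3, 4, 5}  B2 = {0, 4, 5}  B3 = {1, 4, 5}  B4 = {2, 4, 5}
Tree: B1–B2, B2–B3, B3–B4
Every bag has size at most 3, so the width is 3 − 1 = 2 and tw(G) ≤ 2. For the lower bound, G contains the cycle 4–3–5–0–4, so G is not a forest; only forests have treewidth ≤ 1, hence tw(G) ≥ 2. Combining the bounds, tw(G) = 2.

2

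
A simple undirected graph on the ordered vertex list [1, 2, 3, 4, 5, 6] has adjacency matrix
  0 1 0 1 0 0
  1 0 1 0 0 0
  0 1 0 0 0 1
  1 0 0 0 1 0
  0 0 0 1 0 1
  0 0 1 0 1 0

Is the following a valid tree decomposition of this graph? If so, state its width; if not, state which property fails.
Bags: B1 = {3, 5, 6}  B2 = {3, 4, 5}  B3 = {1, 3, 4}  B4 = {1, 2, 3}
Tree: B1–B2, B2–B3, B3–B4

Yes; width 2.

Every vertex of G appears in some bag (union = {1, 2, 3, 4, 5, 6}); every edge is covered by a bag; and for each vertex v the set of bags containing v is connected in the bag tree. The decomposition is therefore valid. The largest bag has 3 vertices, so the width is 2.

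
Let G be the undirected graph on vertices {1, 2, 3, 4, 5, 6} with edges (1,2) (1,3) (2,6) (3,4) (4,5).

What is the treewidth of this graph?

1

A width-1 tree decomposition is:
Bags: B1 = {2, 6}  B2 = {1, 2}  B3 = {1, 3}  B4 = {3, 4}  B5 = {4, 5}
Tree: B1–B2, B2–B3, B3–B4, B4–B5
Each bag holds 2 vertices, so the decomposition has width 1, which upper-bounds the treewidth. Since G has at least one edge (e.g. 6–2), it is not an edgeless graph, so tw(G) ≥ 1. The upper and lower bounds meet at 1, so that is the treewidth.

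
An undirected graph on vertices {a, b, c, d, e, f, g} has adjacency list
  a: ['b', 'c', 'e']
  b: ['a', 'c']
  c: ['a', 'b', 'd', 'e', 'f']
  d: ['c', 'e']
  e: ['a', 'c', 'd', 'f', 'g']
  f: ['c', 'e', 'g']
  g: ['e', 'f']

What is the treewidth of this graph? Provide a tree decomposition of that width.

The largest bag has 3 vertices, giving width 2; this decomposition certifies tw(G) ≤ 2. Conversely, {e, f, g} is a clique of size 3, and the vertices of any clique must share a bag in every tree decomposition; so some bag has ≥ 3 vertices and tw(G) ≥ 2. Hence tw(G) = 2 exactly.

Treewidth 2.
One such decomposition:
Bags: B1 = {a, c, e}  B2 = {c, e, f}  B3 = {c, d, e}  B4 = {a, b, c}  B5 = {e, f, g}
Tree: B1–B2, B2–B3, B1–B4, B2–B5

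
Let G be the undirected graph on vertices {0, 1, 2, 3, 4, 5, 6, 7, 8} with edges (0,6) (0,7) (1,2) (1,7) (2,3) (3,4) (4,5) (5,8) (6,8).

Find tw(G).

A width-2 tree decomposition is:
Bags: B1 = {5, 6, 8}  B2 = {4, 5, 6}  B3 = {3, 4, 6}  B4 = {2, 3, 6}  B5 = {1, 2, 6}  B6 = {1, 6, 7}  B7 = {0, 6, 7}
Tree: B1–B2, B2–B3, B3–B4, B4–B5, B5–B6, B6–B7
Every bag has size at most 3, so the width is 3 − 1 = 2 and tw(G) ≤ 2. Since 6–8–5–4–3–2–1–7–0–6 is a cycle in G, G is not acyclic. Forests are exactly the graphs of treewidth ≤ 1, so tw(G) ≥ 2. Therefore the treewidth is 2.

2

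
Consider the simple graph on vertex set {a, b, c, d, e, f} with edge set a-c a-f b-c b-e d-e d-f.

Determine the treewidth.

2

A width-2 tree decomposition is:
Bags: B1 = {b, d, e}  B2 = {b, c, d}  B3 = {a, c, d}  B4 = {a, d, f}
Tree: B1–B2, B2–B3, B3–B4
Each bag holds 3 vertices, so the decomposition has width 2, which upper-bounds the treewidth. The edges d–e–b–c–a–f–d form a cycle, so G is not a tree and its treewidth is at least 2. Combining the bounds, tw(G) = 2.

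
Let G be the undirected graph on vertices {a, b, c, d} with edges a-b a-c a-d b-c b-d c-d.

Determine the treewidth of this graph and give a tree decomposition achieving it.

Treewidth 3.
One such decomposition:
Bags: B1 = {a, b, c, d}
Tree: (single bag)

A single bag containing all 4 vertices is trivially a valid decomposition of width 3. On the other hand G contains the 4-clique {a, b, c, d}. A clique must lie in a single bag of any decomposition, so no decomposition can have width below 3. Combining the bounds, tw(G) = 3.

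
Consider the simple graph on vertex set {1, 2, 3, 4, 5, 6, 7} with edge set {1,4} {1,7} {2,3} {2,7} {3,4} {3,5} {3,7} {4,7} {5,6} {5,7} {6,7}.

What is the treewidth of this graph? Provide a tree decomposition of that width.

Treewidth 2.
Bags: B1 = {3, 4, 7}  B2 = {3, 5, 7}  B3 = {1, 4, 7}  B4 = {2, 3, 7}  B5 = {5, 6, 7}
Tree: B1–B2, B1–B3, B2–B4, B2–B5

Each bag holds 3 vertices, so the decomposition has width 2, which upper-bounds the treewidth. For the lower bound, the 3 vertices {1, 4, 7} are pairwise adjacent, and any tree decomposition puts a clique entirely inside one bag — forcing width ≥ 2. Hence tw(G) = 2 exactly.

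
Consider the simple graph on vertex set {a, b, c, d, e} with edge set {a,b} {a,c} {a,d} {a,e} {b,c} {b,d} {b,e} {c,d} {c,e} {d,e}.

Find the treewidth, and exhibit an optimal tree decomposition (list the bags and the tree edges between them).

Treewidth 4.
One such decomposition:
Bags: B1 = {a, b, c, d, e}
Tree: (single bag)

With just one bag of size 5, the width is 5 − 1 = 4, so tw(G) ≤ 4. Conversely, {a, b, c, d, e} is a clique of size 5, and the vertices of any clique must share a bag in every tree decomposition; so some bag has ≥ 5 vertices and tw(G) ≥ 4. Combining the bounds, tw(G) = 4.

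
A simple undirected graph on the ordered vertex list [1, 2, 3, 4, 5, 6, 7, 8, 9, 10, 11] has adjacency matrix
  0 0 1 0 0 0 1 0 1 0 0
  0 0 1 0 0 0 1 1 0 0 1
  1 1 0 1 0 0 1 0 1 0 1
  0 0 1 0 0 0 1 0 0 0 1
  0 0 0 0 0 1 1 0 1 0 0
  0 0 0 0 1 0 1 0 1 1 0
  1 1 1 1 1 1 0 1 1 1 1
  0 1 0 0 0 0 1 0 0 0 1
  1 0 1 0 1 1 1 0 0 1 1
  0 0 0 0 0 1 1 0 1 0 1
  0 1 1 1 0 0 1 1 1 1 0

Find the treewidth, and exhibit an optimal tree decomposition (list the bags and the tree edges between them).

Treewidth 3.
One optimal decomposition is:
Bags: B1 = {2, 3, 7, 11}  B2 = {3, 7, 9, 11}  B3 = {7, 9, 10, 11}  B4 = {2, 7, 8, 11}  B5 = {6, 7, 9, 10}  B6 = {3, 4, 7, 11}  B7 = {1, 3, 7, 9}  B8 = {5, 6, 7, 9}
Tree: B1–B2, B2–B3, B1–B4, B3–B5, B2–B6, B2–B7, B5–B8

Every bag has size at most 4, so the width is 4 − 1 = 3 and tw(G) ≤ 3. For the lower bound, the 4 vertices {2, 7, 8, 11} are pairwise adjacent, and any tree decomposition puts a clique entirely inside one bag — forcing width ≥ 3. Therefore the treewidth is 3.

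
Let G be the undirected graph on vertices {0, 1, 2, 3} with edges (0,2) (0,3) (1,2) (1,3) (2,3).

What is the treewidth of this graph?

A width-2 tree decomposition is:
Bags: B1 = {1, 2, 3}  B2 = {0, 2, 3}
Tree: B1–B2
Every bag has size at most 3, so the width is 3 − 1 = 2 and tw(G) ≤ 2. Conversely, {0, 2, 3} is a clique of size 3, and the vertices of any clique must share a bag in every tree decomposition; so some bag has ≥ 3 vertices and tw(G) ≥ 2. The upper and lower bounds meet at 2, so that is the treewidth.

2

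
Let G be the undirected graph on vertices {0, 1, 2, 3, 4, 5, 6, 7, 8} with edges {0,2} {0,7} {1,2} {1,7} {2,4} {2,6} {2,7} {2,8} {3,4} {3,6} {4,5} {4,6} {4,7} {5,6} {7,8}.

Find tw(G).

2

A width-2 tree decomposition is:
Bags: B1 = {2, 4, 7}  B2 = {2, 7, 8}  B3 = {2, 4, 6}  B4 = {4, 5, 6}  B5 = {1, 2, 7}  B6 = {3, 4, 6}  B7 = {0, 2, 7}
Tree: B1–B2, B1–B3, B3–B4, B2–B5, B4–B6, B1–B7
Every bag has size at most 3, so the width is 3 − 1 = 2 and tw(G) ≤ 2. On the other hand G contains the 3-clique {2, 4, 6}. A clique must lie in a single bag of any decomposition, so no decomposition can have width below 2. The upper and lower bounds meet at 2, so that is the treewidth.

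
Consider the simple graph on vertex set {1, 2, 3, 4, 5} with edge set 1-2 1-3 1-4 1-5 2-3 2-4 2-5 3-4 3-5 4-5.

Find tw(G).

A width-4 tree decomposition is:
Bags: B1 = {1, 2, 3, 4, 5}
Tree: (single bag)
A single bag containing all 5 vertices is trivially a valid decomposition of width 4. Conversely, {1, 2, 3, 4, 5} is a clique of size 5, and the vertices of any clique must share a bag in every tree decomposition; so some bag has ≥ 5 vertices and tw(G) ≥ 4. Therefore the treewidth is 4.

4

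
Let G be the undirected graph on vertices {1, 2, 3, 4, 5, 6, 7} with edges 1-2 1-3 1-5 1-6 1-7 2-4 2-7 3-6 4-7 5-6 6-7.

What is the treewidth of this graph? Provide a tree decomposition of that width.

Each bag holds 3 vertices, so the decomposition has width 2, which upper-bounds the treewidth. Conversely, {1, 2, 7} is a clique of size 3, and the vertices of any clique must share a bag in every tree decomposition; so some bag has ≥ 3 vertices and tw(G) ≥ 2. The upper and lower bounds meet at 2, so that is the treewidth.

Treewidth 2.
One optimal decomposition is:
Bags: B1 = {1, 6, 7}  B2 = {1, 2, 7}  B3 = {1, 5, 6}  B4 = {2, 4, 7}  B5 = {1, 3, 6}
Tree: B1–B2, B1–B3, B2–B4, B3–B5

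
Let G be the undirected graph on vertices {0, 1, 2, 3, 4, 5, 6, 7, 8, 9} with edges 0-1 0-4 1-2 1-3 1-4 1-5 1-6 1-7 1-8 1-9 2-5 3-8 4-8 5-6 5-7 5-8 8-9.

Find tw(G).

2

A width-2 tree decomposition is:
Bags: B1 = {1, 5, 7}  B2 = {1, 5, 8}  B3 = {1, 5, 6}  B4 = {1, 2, 5}  B5 = {1, 3, 8}  B6 = {1, 4, 8}  B7 = {0, 1, 4}  B8 = {1, 8, 9}
Tree: B1–B2, B1–B3, B1–B4, B2–B5, B2–B6, B6–B7, B6–B8
The largest bag has 3 vertices, giving width 2; this decomposition certifies tw(G) ≤ 2. Conversely, {0, 1, 4} is a clique of size 3, and the vertices of any clique must share a bag in every tree decomposition; so some bag has ≥ 3 vertices and tw(G) ≥ 2. Combining the bounds, tw(G) = 2.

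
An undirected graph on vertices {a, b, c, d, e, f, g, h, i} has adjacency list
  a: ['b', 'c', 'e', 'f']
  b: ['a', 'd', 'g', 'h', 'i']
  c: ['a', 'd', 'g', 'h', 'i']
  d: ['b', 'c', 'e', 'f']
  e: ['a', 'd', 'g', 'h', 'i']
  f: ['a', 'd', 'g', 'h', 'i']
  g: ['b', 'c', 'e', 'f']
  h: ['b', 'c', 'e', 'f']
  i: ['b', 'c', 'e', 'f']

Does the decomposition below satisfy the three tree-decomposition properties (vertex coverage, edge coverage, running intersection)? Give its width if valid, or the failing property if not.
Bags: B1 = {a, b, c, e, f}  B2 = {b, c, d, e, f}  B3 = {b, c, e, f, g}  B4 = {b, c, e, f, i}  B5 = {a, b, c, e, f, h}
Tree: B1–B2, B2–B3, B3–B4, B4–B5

A tree decomposition must satisfy three properties: every vertex lies in some bag; for every edge, both endpoints lie together in some bag; and for every vertex, the bags containing it form a connected subtree. Here bags containing vertex a are not connected in the tree, so the decomposition is invalid.

No — bags containing vertex a are not connected in the tree.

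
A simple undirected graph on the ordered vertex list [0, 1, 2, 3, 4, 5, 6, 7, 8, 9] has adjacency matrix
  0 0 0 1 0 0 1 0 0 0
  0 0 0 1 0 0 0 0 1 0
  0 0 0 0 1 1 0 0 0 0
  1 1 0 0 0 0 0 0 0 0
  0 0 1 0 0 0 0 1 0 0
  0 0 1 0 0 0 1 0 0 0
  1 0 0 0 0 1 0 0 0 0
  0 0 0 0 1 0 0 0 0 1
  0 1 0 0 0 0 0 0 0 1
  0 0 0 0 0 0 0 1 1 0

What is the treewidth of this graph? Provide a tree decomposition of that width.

Treewidth 2.
Bags: B1 = {2, 5, 6}  B2 = {0, 2, 6}  B3 = {0, 2, 3}  B4 = {1, 2, 3}  B5 = {1, 2, 8}  B6 = {2, 8, 9}  B7 = {2, 7, 9}  B8 = {2, 4, 7}
Tree: B1–B2, B2–B3, B3–B4, B4–B5, B5–B6, B6–B7, B7–B8

Each bag holds 3 vertices, so the decomposition has width 2, which upper-bounds the treewidth. The edges 2–5–6–0–3–1–8–9–7–4–2 form a cycle, so G is not a tree and its treewidth is at least 2. The upper and lower bounds meet at 2, so that is the treewidth.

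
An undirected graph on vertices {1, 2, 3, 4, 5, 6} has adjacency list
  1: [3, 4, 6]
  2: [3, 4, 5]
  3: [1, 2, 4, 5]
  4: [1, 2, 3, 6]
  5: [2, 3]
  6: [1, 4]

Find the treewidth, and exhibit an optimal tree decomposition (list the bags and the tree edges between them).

Treewidth 2.
Bags: B1 = {1, 3, 4}  B2 = {1, 4, 6}  B3 = {2, 3, 4}  B4 = {2, 3, 5}
Tree: B1–B2, B1–B3, B3–B4

The largest bag has 3 vertices, giving width 2; this decomposition certifies tw(G) ≤ 2. On the other hand G contains the 3-clique {1, 3, 4}. A clique must lie in a single bag of any decomposition, so no decomposition can have width below 2. Combining the bounds, tw(G) = 2.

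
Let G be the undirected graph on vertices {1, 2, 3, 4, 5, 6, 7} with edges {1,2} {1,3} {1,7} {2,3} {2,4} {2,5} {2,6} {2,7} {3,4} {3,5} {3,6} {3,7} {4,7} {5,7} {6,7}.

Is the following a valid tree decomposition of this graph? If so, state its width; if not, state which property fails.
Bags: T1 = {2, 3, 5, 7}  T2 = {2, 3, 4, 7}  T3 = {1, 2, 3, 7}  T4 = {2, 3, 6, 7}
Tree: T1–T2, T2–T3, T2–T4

Vertex coverage: the bags together contain {1, 2, 3, 4, 5, 6, 7}, the full vertex set. Edge coverage: each edge of G has both endpoints in at least one bag. Running intersection: for every vertex, the bags containing it form a connected subtree. All three properties hold, so this is a valid tree decomposition of width max|bag| − 1 = 3, and hence tw(G) ≤ 3.

Yes; width 3.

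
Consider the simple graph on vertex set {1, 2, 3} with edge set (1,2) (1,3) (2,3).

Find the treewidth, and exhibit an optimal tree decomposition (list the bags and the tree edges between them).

With just one bag of size 3, the width is 3 − 1 = 2, so tw(G) ≤ 2. For the lower bound, the 3 vertices {1, 2, 3} are pairwise adjacent, and any tree decomposition puts a clique entirely inside one bag — forcing width ≥ 2. Hence tw(G) = 2 exactly.

Treewidth 2.
One optimal decomposition is:
Bags: B1 = {1, 2, 3}
Tree: (single bag)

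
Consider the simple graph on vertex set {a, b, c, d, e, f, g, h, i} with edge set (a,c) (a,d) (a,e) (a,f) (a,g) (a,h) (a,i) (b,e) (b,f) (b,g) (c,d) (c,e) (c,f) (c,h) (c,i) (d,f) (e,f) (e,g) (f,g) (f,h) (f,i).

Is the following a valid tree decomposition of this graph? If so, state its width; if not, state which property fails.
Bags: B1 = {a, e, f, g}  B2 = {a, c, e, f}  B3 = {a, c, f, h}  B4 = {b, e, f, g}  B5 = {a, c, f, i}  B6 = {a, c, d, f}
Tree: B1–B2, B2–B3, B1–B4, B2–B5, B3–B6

Yes; width 3.

Checking the three conditions: (i) the bags cover all of {a, b, c, d, e, f, g, h, i}; (ii) for each edge, some bag contains both endpoints; (iii) the bags containing any fixed vertex form a subtree. All hold, so the decomposition is valid with width 4 − 1 = 3.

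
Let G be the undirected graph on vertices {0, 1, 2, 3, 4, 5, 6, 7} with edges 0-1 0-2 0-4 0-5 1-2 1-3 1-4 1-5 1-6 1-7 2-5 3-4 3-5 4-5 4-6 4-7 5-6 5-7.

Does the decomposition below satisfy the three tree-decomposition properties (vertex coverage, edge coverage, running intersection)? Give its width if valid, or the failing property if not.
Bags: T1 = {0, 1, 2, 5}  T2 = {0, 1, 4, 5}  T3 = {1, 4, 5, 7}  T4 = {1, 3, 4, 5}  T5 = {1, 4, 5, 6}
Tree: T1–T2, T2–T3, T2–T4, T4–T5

Every vertex of G appears in some bag (union = {0, 1, 2, 3, 4, 5, 6, 7}); every edge is covered by a bag; and for each vertex v the set of bags containing v is connected in the bag tree. The decomposition is therefore valid. The largest bag has 4 vertices, so the width is 3.

Yes; width 3.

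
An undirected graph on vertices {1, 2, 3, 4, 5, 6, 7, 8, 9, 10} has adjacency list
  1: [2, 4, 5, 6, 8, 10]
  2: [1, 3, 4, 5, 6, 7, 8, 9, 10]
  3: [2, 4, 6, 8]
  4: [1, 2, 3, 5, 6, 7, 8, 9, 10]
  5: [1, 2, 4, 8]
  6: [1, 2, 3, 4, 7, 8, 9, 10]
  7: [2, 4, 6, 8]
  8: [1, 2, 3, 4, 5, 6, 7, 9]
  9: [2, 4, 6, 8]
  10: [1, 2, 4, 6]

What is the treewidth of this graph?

A width-4 tree decomposition is:
Bags: B1 = {1, 2, 4, 6, 10}  B2 = {1, 2, 4, 6, 8}  B3 = {2, 3, 4, 6, 8}  B4 = {1, 2, 4, 5, 8}  B5 = {2, 4, 6, 8, 9}  B6 = {2, 4, 6, 7, 8}
Tree: B1–B2, B2–B3, B2–B4, B2–B5, B3–B6
Each bag holds 5 vertices, so the decomposition has width 4, which upper-bounds the treewidth. On the other hand G contains the 5-clique {1, 2, 4, 5, 8}. A clique must lie in a single bag of any decomposition, so no decomposition can have width below 4. The upper and lower bounds meet at 4, so that is the treewidth.

4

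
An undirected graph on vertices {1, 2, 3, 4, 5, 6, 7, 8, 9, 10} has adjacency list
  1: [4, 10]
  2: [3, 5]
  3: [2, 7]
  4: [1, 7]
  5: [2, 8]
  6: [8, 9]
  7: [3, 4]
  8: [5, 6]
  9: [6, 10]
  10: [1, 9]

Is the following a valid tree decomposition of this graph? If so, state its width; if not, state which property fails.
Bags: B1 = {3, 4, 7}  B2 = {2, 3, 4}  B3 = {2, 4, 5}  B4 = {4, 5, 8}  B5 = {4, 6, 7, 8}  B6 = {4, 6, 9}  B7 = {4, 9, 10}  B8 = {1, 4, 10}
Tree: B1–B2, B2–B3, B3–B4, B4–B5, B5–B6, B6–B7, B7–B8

A tree decomposition must satisfy three properties: every vertex lies in some bag; for every edge, both endpoints lie together in some bag; and for every vertex, the bags containing it form a connected subtree. Here bags containing vertex 7 are not connected in the tree, so the decomposition is invalid.

No — bags containing vertex 7 are not connected in the tree.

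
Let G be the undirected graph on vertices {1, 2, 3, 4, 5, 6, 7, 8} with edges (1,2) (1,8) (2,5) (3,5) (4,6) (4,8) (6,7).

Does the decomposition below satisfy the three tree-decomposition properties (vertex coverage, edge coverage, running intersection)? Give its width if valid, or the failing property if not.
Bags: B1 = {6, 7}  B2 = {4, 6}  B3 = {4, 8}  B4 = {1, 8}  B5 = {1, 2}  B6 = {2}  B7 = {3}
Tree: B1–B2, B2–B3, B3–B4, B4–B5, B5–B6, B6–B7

A tree decomposition must satisfy three properties: every vertex lies in some bag; for every edge, both endpoints lie together in some bag; and for every vertex, the bags containing it form a connected subtree. Here vertex 5 appears in no bag, so the decomposition is invalid.

No — vertex 5 appears in no bag.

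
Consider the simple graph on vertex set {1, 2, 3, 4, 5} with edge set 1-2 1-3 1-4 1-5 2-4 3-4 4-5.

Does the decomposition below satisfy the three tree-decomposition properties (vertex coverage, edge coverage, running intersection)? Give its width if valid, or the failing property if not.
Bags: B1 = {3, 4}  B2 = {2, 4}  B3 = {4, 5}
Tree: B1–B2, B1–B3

A tree decomposition must satisfy three properties: every vertex lies in some bag; for every edge, both endpoints lie together in some bag; and for every vertex, the bags containing it form a connected subtree. Here vertex 1 appears in no bag, so the decomposition is invalid.

No — vertex 1 appears in no bag.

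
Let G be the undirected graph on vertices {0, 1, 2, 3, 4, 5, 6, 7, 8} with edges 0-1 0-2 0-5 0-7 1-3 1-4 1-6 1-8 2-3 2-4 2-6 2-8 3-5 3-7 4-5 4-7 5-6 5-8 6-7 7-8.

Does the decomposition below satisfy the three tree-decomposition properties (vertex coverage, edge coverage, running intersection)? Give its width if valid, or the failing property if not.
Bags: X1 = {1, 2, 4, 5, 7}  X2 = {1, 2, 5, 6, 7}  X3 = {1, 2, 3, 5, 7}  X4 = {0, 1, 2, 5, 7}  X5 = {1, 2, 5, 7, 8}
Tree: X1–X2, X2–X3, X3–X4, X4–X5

Every vertex of G appears in some bag (union = {0, 1, 2, 3, 4, 5, 6, 7, 8}); every edge is covered by a bag; and for each vertex v the set of bags containing v is connected in the bag tree. The decomposition is therefore valid. The largest bag has 5 vertices, so the width is 4.

Yes; width 4.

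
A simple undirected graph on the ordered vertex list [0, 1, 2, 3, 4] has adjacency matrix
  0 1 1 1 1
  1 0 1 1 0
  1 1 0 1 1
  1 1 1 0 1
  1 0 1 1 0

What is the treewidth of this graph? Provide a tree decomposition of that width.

Treewidth 3.
One such decomposition:
Bags: B1 = {0, 2, 3, 4}  B2 = {0, 1, 2, 3}
Tree: B1–B2

Every bag has size at most 4, so the width is 4 − 1 = 3 and tw(G) ≤ 3. On the other hand G contains the 4-clique {0, 1, 2, 3}. A clique must lie in a single bag of any decomposition, so no decomposition can have width below 3. Therefore the treewidth is 3.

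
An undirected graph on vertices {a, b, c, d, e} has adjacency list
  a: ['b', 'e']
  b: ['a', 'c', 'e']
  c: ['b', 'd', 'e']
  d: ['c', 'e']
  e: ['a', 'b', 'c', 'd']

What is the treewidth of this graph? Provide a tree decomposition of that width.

Each bag holds 3 vertices, so the decomposition has width 2, which upper-bounds the treewidth. On the other hand G contains the 3-clique {c, d, e}. A clique must lie in a single bag of any decomposition, so no decomposition can have width below 2. The upper and lower bounds meet at 2, so that is the treewidth.

Treewidth 2.
One such decomposition:
Bags: B1 = {b, c, e}  B2 = {c, d, e}  B3 = {a, b, e}
Tree: B1–B2, B1–B3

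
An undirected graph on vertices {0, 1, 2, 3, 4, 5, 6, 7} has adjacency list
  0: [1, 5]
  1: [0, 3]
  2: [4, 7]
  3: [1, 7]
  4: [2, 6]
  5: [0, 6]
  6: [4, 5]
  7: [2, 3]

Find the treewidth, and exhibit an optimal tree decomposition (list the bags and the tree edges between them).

Each bag holds 3 vertices, so the decomposition has width 2, which upper-bounds the treewidth. For the lower bound, G contains the cycle 2–4–6–5–0–1–3–7–2, so G is not a forest; only forests have treewidth ≤ 1, hence tw(G) ≥ 2. Combining the bounds, tw(G) = 2.

Treewidth 2.
One such decomposition:
Bags: B1 = {2, 4, 6}  B2 = {2, 5, 6}  B3 = {0, 2, 5}  B4 = {0, 1, 2}  B5 = {1, 2, 3}  B6 = {2, 3, 7}
Tree: B1–B2, B2–B3, B3–B4, B4–B5, B5–B6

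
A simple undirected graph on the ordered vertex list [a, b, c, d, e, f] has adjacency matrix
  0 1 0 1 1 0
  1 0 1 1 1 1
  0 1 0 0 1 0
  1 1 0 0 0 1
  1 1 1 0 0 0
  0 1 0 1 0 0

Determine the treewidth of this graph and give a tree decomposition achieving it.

Treewidth 2.
Bags: B1 = {a, b, e}  B2 = {a, b, d}  B3 = {b, c, e}  B4 = {b, d, f}
Tree: B1–B2, B1–B3, B2–B4

The largest bag has 3 vertices, giving width 2; this decomposition certifies tw(G) ≤ 2. On the other hand G contains the 3-clique {b, d, f}. A clique must lie in a single bag of any decomposition, so no decomposition can have width below 2. Hence tw(G) = 2 exactly.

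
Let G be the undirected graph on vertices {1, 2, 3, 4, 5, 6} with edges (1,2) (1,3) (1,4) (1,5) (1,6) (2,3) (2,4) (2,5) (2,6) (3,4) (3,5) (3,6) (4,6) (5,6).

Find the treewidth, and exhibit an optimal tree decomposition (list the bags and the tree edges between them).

Each bag holds 5 vertices, so the decomposition has width 4, which upper-bounds the treewidth. Conversely, {1, 2, 3, 4, 6} is a clique of size 5, and the vertices of any clique must share a bag in every tree decomposition; so some bag has ≥ 5 vertices and tw(G) ≥ 4. Therefore the treewidth is 4.

Treewidth 4.
One optimal decomposition is:
Bags: B1 = {1, 2, 3, 4, 6}  B2 = {1, 2, 3, 5, 6}
Tree: B1–B2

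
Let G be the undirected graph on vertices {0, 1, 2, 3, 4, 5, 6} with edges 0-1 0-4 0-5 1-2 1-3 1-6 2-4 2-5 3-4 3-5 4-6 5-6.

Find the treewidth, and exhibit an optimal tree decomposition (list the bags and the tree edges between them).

The largest bag has 4 vertices, giving width 3; this decomposition certifies tw(G) ≤ 3. For the lower bound: the 4 vertex sets {2,5}, {1,6}, {4}, {3} are disjoint, each induces a connected subgraph, and every pair is joined by at least one edge of G. Contracting each set to a single vertex therefore yields K_{4} as a minor, and since treewidth is minor-monotone, tw(G) ≥ tw(K_{4}) = 3. The upper and lower bounds meet at 3, so that is the treewidth.

Treewidth 3.
Bags: B1 = {1, 2, 4, 5}  B2 = {1, 4, 5, 6}  B3 = {1, 3, 4, 5}  B4 = {0, 1, 4, 5}
Tree: B1–B2, B2–B3, B3–B4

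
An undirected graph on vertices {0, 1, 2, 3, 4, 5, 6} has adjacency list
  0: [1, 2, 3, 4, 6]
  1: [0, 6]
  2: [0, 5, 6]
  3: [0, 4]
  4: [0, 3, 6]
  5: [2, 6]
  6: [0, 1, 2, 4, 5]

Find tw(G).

A width-2 tree decomposition is:
Bags: B1 = {0, 1, 6}  B2 = {0, 4, 6}  B3 = {0, 2, 6}  B4 = {2, 5, 6}  B5 = {0, 3, 4}
Tree: B1–B2, B2–B3, B3–B4, B2–B5
Every bag has size at most 3, so the width is 3 − 1 = 2 and tw(G) ≤ 2. Conversely, {0, 3, 4} is a clique of size 3, and the vertices of any clique must share a bag in every tree decomposition; so some bag has ≥ 3 vertices and tw(G) ≥ 2. Hence tw(G) = 2 exactly.

2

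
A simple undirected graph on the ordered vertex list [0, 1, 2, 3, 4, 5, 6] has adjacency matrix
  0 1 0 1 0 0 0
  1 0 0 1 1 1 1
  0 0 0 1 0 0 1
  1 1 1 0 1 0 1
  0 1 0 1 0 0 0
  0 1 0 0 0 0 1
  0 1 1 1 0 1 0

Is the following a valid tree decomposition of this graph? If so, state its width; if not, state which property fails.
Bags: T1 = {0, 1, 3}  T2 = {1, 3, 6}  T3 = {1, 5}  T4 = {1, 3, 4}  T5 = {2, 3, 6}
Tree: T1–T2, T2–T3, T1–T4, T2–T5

No — edge (6,5) lies in no bag.

A tree decomposition must satisfy three properties: every vertex lies in some bag; for every edge, both endpoints lie together in some bag; and for every vertex, the bags containing it form a connected subtree. Here edge (6,5) lies in no bag, so the decomposition is invalid.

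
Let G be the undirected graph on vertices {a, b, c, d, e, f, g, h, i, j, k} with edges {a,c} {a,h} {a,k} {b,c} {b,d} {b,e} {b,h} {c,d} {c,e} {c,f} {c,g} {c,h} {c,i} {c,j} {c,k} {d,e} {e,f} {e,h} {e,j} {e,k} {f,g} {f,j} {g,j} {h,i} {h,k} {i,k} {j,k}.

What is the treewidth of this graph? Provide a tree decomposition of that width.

Every bag has size at most 4, so the width is 4 − 1 = 3 and tw(G) ≤ 3. For the lower bound, the 4 vertices {c, f, g, j} are pairwise adjacent, and any tree decomposition puts a clique entirely inside one bag — forcing width ≥ 3. The upper and lower bounds meet at 3, so that is the treewidth.

Treewidth 3.
Bags: B1 = {c, e, h, k}  B2 = {b, c, e, h}  B3 = {b, c, d, e}  B4 = {c, e, j, k}  B5 = {c, h, i, k}  B6 = {c, e, f, j}  B7 = {c, f, g, j}  B8 = {a, c, h, k}
Tree: B1–B2, B2–B3, B1–B4, B1–B5, B4–B6, B6–B7, B1–B8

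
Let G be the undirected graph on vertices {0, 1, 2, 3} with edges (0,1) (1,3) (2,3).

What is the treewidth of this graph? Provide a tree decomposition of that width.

Treewidth 1.
Bags: B1 = {0, 1}  B2 = {1, 3}  B3 = {2, 3}
Tree: B1–B2, B2–B3

Every bag has size at most 2, so the width is 2 − 1 = 1 and tw(G) ≤ 1. G has an edge, so its treewidth is at least 1. Therefore the treewidth is 1.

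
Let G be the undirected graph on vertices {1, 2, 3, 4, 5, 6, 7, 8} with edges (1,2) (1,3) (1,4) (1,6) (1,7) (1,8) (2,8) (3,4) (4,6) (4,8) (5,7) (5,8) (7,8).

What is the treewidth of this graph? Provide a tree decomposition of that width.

The largest bag has 3 vertices, giving width 2; this decomposition certifies tw(G) ≤ 2. Conversely, {1, 2, 8} is a clique of size 3, and the vertices of any clique must share a bag in every tree decomposition; so some bag has ≥ 3 vertices and tw(G) ≥ 2. Therefore the treewidth is 2.

Treewidth 2.
Bags: B1 = {1, 7, 8}  B2 = {1, 4, 8}  B3 = {1, 2, 8}  B4 = {5, 7, 8}  B5 = {1, 4, 6}  B6 = {1, 3, 4}
Tree: B1–B2, B1–B3, B1–B4, B2–B5, B5–B6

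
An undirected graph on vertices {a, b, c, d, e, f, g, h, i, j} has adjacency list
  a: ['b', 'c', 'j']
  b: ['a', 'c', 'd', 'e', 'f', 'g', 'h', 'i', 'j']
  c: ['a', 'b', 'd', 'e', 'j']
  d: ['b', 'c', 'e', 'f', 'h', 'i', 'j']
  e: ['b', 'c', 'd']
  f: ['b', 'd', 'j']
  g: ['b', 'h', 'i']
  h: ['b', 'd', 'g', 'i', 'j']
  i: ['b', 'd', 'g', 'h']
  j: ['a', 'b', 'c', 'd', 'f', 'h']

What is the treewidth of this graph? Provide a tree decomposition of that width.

Every bag has size at most 4, so the width is 4 − 1 = 3 and tw(G) ≤ 3. Conversely, {b, d, h, j} is a clique of size 4, and the vertices of any clique must share a bag in every tree decomposition; so some bag has ≥ 4 vertices and tw(G) ≥ 3. Therefore the treewidth is 3.

Treewidth 3.
One optimal decomposition is:
Bags: B1 = {b, d, h, i}  B2 = {b, d, h, j}  B3 = {b, g, h, i}  B4 = {b, c, d, j}  B5 = {b, d, f, j}  B6 = {a, b, c, j}  B7 = {b, c, d, e}
Tree: B1–B2, B1–B3, B2–B4, B2–B5, B4–B6, B4–B7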